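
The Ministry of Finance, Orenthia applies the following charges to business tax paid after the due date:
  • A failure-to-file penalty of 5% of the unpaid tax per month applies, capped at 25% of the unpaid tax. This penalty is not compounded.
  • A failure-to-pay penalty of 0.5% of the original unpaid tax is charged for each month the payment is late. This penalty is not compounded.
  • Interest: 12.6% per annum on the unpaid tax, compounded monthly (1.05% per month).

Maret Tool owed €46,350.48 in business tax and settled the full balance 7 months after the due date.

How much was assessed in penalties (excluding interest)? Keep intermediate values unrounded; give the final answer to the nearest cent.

€13,209.89

Failure-to-file: 7 × 5% × €46,350.48 = €16,222.67…, capped at 25% × €46,350.48 = €11,587.62
Failure-to-pay penalty = 0.5% × €46,350.48 × 7 mo = €1,622.27…
Total penalty = €11,587.62 + €1,622.27… = €13,209.89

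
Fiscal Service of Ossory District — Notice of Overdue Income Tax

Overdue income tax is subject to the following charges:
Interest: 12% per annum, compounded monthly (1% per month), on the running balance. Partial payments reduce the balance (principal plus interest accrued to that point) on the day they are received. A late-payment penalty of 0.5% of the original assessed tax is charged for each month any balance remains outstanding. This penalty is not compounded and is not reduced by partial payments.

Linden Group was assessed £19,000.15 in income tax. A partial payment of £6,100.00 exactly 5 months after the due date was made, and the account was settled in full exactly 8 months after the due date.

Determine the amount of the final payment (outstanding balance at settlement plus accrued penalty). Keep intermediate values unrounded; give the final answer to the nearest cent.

Balance at month 5: £19,000.1500 × (1 + 0.01)^5 = £19,969.3486…
After £6,100.00 payment: £19,969.3486… − £6,100.00 = £13,869.3486…
Balance at month 8: £13,869.3486… × (1 + 0.01)^3 = £14,289.6037…
Penalty: 8 × 0.5% × £19,000.15 = £760.01…
Final settlement = outstanding balance + penalty = £14,289.6037… + £760.01… = £15,049.61

£15,049.61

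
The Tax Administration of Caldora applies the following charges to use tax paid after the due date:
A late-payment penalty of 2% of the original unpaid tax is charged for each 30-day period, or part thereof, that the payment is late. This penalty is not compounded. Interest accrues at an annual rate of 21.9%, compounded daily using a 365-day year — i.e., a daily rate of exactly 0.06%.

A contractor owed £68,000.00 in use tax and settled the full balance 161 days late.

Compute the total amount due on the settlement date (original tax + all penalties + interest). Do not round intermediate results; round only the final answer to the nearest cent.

£83,054.37

Penalty periods: ⌈161/30⌉ = 6; penalty = 6 × 2% × £68,000.00 = £8,160.00
Interest: £68,000.00 × ((1 + 0.0006)^161 − 1) = £68,000.00 × 0.10138781… = £6,894.3712…
Total = £68,000.00 + £8,160.0000 + £6,894.3712… = £83,054.37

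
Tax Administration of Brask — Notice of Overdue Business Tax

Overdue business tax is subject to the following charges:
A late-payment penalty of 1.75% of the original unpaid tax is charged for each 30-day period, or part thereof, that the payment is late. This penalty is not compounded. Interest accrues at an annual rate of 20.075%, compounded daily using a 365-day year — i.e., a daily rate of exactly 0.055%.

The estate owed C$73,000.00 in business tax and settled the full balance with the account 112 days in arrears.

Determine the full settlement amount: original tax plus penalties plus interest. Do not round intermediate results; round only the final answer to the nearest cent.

C$82,746.87

Penalty periods: ⌈112/30⌉ = 4; penalty = 4 × 1.75% × C$73,000.00 = C$5,110.00
Interest: C$73,000.00 × ((1 + 0.00055)^112 − 1) = C$73,000.00 × 0.06351884… = C$4,636.8750…
Total = C$73,000.00 + C$5,110.0000 + C$4,636.8750… = C$82,746.87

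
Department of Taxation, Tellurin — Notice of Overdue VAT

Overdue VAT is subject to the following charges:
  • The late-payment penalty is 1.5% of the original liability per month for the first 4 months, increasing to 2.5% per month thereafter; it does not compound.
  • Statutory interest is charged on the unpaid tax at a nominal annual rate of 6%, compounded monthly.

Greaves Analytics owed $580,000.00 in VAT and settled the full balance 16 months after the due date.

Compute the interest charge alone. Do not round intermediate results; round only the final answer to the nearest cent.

Interest (6%/yr ÷ 12 = 0.5%/month): $580,000.00 × ((1 + 0.005)^16 − 1) = $48,181.2677…

$48,181.27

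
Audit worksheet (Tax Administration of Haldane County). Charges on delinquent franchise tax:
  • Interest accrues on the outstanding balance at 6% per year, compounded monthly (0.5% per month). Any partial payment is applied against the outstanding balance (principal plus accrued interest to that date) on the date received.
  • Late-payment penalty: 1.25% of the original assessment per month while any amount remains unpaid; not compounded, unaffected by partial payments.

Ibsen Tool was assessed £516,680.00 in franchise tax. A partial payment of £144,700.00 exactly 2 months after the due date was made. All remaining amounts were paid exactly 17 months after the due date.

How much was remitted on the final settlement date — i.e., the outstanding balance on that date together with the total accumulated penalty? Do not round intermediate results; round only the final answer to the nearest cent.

£516,253.02

Balance at month 2: £516,680.0000 × (1 + 0.005)^2 = £521,859.7170
After £144,700.00 payment: £521,859.7170 − £144,700.00 = £377,159.7170
Balance at month 17: £377,159.7170 × (1 + 0.005)^15 = £406,458.5163…
Penalty: 17 × 1.25% × £516,680.00 = £109,794.50
Final settlement = outstanding balance + penalty = £406,458.5163… + £109,794.50 = £516,253.02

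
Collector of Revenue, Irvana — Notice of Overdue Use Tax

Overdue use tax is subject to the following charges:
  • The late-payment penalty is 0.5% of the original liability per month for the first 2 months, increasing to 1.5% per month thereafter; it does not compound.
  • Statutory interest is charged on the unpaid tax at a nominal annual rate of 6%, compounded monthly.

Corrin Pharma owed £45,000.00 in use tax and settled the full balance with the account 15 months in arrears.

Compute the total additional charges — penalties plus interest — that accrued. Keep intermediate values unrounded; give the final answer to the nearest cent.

Penalty, months 1–2: 2 × 0.5% × £45,000.00 = £450.00
Penalty, months 3–15: 13 × 1.5% × £45,000.00 = £8,775.00
Interest (6%/yr ÷ 12 = 0.5%/month): £45,000.00 × ((1 + 0.005)^15 − 1) = £3,495.7232…
Penalties + interest = £9,225.0000 + £3,495.7232… = £12,720.72

£12,720.72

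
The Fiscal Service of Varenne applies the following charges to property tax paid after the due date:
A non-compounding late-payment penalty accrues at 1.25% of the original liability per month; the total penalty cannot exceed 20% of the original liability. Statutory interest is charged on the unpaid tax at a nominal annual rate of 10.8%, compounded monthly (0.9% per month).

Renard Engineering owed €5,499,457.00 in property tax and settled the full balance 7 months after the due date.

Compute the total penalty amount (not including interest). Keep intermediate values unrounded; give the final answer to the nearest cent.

Penalty: 7 × 1.25% × €5,499,457.00 = €481,202.49… (below the 20% cap of €1,099,891.40)

€481,202.49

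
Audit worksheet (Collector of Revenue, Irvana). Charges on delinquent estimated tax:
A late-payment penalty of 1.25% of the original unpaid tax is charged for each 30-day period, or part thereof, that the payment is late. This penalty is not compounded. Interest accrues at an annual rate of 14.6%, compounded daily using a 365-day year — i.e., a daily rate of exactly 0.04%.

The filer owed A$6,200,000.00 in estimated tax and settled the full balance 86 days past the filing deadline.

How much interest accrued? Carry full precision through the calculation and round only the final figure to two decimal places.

Interest: A$6,200,000.00 × ((1 + 0.0004)^86 − 1) = A$6,200,000.00 × 0.03499140… = A$216,946.7078…

A$216,946.71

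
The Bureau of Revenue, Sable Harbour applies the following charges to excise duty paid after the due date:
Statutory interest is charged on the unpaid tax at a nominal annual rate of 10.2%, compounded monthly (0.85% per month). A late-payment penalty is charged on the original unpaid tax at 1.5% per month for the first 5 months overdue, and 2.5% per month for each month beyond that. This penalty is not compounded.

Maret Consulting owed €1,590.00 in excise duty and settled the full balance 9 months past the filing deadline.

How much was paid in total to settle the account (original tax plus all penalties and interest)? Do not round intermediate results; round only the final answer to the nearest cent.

Penalty, months 1–5: 5 × 1.5% × €1,590.00 = €119.25
Penalty, months 6–9: 4 × 2.5% × €1,590.00 = €159.00
Interest: €1,590.00 × ((1 + 0.0085)^9 − 1) = €1,590.00 × 0.0791532… = €125.8537…
Total = €1,590.00 + €278.2500 + €125.8537… = €1,994.10

€1,994.10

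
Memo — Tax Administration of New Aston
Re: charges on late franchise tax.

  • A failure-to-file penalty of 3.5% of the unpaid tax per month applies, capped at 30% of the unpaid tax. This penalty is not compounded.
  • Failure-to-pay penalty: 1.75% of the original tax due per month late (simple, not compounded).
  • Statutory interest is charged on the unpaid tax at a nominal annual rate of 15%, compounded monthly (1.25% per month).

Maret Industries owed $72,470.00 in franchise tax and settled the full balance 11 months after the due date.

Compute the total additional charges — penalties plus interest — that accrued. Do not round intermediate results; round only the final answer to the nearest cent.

Failure-to-file: 11 × 3.5% × $72,470.00 = $27,900.95, capped at 30% × $72,470.00 = $21,741.00
Failure-to-pay penalty = 1.75% × $72,470.00 × 11 mo = $13,950.48…
Interest: $72,470.00 × ((1 + 0.0125)^11 − 1) = $72,470.00 × 0.1464242… = $10,611.3629…
Penalties + interest = $35,691.4750 + $10,611.3629… = $46,302.84

$46,302.84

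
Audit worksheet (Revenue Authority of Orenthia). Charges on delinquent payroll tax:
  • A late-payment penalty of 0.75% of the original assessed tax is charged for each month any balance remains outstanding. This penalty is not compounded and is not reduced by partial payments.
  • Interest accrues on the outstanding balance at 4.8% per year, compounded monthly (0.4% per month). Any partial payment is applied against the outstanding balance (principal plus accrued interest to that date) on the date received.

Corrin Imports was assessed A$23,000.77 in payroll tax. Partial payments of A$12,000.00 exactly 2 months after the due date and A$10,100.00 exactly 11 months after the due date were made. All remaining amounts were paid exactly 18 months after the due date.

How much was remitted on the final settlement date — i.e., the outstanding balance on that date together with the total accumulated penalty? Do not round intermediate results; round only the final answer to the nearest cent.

A$4,641.76

Balance at month 2: A$23,000.7700 × (1 + 0.004)^2 = A$23,185.1442…
After A$12,000.00 payment: A$23,185.1442… − A$12,000.00 = A$11,185.1442…
Balance at month 11: A$11,185.1442… × (1 + 0.004)^9 = A$11,594.3125…
After A$10,100.00 payment: A$11,594.3125… − A$10,100.00 = A$1,494.3125…
Balance at month 18: A$1,494.3125… × (1 + 0.004)^7 = A$1,536.6587…
Penalty: 18 × 0.75% × A$23,000.77 = A$3,105.10…
Final settlement = outstanding balance + penalty = A$1,536.6587… + A$3,105.10… = A$4,641.76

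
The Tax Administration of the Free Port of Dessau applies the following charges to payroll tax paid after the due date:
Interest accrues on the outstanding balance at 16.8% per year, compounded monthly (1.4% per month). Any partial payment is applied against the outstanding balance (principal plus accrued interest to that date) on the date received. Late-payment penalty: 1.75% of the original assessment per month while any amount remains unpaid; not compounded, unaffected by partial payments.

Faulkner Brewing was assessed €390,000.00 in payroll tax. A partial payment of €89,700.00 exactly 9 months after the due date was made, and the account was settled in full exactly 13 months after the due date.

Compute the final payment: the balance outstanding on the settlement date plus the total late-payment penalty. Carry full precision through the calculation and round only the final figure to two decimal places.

Balance at month 9: €390,000.0000 × (1 + 0.014)^9 = €441,983.6479…
After €89,700.00 payment: €441,983.6479… − €89,700.00 = €352,283.6479…
Balance at month 13: €352,283.6479… × (1 + 0.014)^4 = €372,429.6979…
Penalty: 13 × 1.75% × €390,000.00 = €88,725.00
Final settlement = outstanding balance + penalty = €372,429.6979… + €88,725.00 = €461,154.70

€461,154.70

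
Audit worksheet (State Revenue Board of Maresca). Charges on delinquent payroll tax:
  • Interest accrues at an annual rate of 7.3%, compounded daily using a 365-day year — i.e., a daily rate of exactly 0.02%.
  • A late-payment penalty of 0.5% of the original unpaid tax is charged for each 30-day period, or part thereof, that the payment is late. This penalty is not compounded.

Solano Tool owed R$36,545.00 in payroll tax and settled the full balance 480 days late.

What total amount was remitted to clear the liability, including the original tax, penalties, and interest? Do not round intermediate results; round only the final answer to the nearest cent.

R$43,150.45

Penalty periods: ⌈480/30⌉ = 16; penalty = 16 × 0.5% × R$36,545.00 = R$2,923.60
Interest: R$36,545.00 × ((1 + 0.0002)^480 − 1) = R$36,545.00 × 0.10074850… = R$3,681.8539…
Total = R$36,545.00 + R$2,923.6000 + R$3,681.8539… = R$43,150.45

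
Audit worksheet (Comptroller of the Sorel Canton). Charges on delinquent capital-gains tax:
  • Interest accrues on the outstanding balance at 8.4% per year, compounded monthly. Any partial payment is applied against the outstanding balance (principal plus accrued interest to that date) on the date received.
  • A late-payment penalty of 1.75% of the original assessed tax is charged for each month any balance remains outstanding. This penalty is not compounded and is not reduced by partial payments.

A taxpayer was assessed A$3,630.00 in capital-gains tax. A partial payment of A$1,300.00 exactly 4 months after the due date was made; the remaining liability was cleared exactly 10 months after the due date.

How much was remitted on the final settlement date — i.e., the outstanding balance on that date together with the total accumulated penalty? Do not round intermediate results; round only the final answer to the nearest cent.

A$3,171.94

Monthly rate = 8.4% ÷ 12 = 0.7%
Balance at month 4: A$3,630.0000 × (1 + 0.007)^4 = A$3,732.7122…
After A$1,300.00 payment: A$3,732.7122… − A$1,300.00 = A$2,432.7122…
Balance at month 10: A$2,432.7122… × (1 + 0.007)^6 = A$2,536.6909…
Penalty: 10 × 1.75% × A$3,630.00 = A$635.25
Final settlement = outstanding balance + penalty = A$2,536.6909… + A$635.25 = A$3,171.94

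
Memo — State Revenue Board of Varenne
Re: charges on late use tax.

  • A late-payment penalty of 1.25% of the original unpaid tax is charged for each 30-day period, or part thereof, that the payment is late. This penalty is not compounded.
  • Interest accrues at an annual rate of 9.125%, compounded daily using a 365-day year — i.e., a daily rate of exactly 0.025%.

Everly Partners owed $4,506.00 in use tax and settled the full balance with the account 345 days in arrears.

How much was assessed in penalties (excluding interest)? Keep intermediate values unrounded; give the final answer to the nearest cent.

Penalty periods: ⌈345/30⌉ = 12; penalty = 12 × 1.25% × $4,506.00 = $675.90

$675.90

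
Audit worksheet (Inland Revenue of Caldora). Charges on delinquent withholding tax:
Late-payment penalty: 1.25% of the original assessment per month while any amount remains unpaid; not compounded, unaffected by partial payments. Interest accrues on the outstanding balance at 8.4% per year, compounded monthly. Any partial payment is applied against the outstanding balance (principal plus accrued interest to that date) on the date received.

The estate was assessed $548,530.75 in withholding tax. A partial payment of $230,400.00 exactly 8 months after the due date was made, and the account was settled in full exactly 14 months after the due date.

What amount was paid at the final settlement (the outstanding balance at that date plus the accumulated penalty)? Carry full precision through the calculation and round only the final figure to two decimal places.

$460,547.63

Monthly rate = 8.4% ÷ 12 = 0.7%
Balance at month 8: $548,530.7500 × (1 + 0.007)^8 = $580,011.6851…
After $230,400.00 payment: $580,011.6851… − $230,400.00 = $349,611.6851…
Balance at month 14: $349,611.6851… × (1 + 0.007)^6 = $364,554.7514…
Penalty: 14 × 1.25% × $548,530.75 = $95,992.88…
Final settlement = outstanding balance + penalty = $364,554.7514… + $95,992.88… = $460,547.63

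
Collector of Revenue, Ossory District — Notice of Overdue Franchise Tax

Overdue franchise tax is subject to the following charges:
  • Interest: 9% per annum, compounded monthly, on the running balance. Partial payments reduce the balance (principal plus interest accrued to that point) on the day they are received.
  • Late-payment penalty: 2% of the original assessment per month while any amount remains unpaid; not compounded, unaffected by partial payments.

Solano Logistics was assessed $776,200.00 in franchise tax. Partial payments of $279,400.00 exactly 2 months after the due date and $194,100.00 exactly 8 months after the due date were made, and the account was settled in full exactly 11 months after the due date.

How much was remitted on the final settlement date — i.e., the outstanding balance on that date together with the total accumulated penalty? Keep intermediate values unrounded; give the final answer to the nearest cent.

$516,121.33

Monthly rate = 9% ÷ 12 = 0.75%
Balance at month 2: $776,200.0000 × (1 + 0.0075)^2 = $787,886.6613…
After $279,400.00 payment: $787,886.6613… − $279,400.00 = $508,486.6613…
Balance at month 8: $508,486.6613… × (1 + 0.0075)^6 = $531,801.9112…
After $194,100.00 payment: $531,801.9112… − $194,100.00 = $337,701.9112…
Balance at month 11: $337,701.9112… × (1 + 0.0075)^3 = $345,357.3339…
Penalty: 11 × 2% × $776,200.00 = $170,764.00
Final settlement = outstanding balance + penalty = $345,357.3339… + $170,764.00 = $516,121.33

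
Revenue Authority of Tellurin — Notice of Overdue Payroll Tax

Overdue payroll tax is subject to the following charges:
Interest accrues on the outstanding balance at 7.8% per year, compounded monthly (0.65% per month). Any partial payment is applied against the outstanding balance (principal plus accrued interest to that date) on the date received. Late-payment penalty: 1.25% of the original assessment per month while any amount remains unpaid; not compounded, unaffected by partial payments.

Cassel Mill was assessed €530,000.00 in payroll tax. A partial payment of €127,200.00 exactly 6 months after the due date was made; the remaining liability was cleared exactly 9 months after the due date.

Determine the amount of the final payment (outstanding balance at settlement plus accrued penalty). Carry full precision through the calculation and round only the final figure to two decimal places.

€491,751.92

Balance at month 6: €530,000.0000 × (1 + 0.0065)^6 = €551,008.8128…
After €127,200.00 payment: €551,008.8128… − €127,200.00 = €423,808.8128…
Balance at month 9: €423,808.8128… × (1 + 0.0065)^3 = €432,126.9188…
Penalty: 9 × 1.25% × €530,000.00 = €59,625.00
Final settlement = outstanding balance + penalty = €432,126.9188… + €59,625.00 = €491,751.92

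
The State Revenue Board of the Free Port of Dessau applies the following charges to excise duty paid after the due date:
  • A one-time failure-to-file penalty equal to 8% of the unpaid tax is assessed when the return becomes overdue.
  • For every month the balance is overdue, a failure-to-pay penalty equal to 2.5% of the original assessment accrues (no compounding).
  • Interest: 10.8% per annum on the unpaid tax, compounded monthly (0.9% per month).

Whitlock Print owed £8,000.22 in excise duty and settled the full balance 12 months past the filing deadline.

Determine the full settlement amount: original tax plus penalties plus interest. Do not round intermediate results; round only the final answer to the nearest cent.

Failure-to-file penalty: 8% × £8,000.22 = £640.02…
Failure-to-pay penalty = 2.5% × £8,000.22 × 12 mo = £2,400.07…
Interest: £8,000.22 × ((1 + 0.009)^12 − 1) = £8,000.22 × 0.1135097… = £908.1024…
Total = £8,000.22 + £3,040.0836 + £908.1024… = £11,948.41

£11,948.41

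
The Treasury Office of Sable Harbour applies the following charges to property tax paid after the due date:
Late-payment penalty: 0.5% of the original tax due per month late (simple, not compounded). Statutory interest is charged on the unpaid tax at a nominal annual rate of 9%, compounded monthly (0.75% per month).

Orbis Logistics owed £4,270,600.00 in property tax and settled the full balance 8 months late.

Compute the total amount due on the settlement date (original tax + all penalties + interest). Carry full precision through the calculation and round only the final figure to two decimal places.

Late-payment penalty = 0.5% × £4,270,600.00 × 8 mo = £170,824.00
Interest: £4,270,600.00 × ((1 + 0.0075)^8 − 1) = £4,270,600.00 × 0.0615988… = £263,064.0395…
Total = £4,270,600.00 + £170,824.0000 + £263,064.0395… = £4,704,488.04

£4,704,488.04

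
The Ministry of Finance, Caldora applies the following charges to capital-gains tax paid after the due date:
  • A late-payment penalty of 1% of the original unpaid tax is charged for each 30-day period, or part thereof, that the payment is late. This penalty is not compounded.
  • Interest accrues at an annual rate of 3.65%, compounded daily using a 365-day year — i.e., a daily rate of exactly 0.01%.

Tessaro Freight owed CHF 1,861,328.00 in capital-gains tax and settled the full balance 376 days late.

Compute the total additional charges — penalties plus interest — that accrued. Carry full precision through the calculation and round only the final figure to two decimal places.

Penalty periods: ⌈376/30⌉ = 13; penalty = 13 × 1% × CHF 1,861,328.00 = CHF 241,972.64
Interest: CHF 1,861,328.00 × ((1 + 0.0001)^376 − 1) = CHF 1,861,328.00 × 0.03831387… = CHF 71,314.6819…
Penalties + interest = CHF 241,972.6400 + CHF 71,314.6819… = CHF 313,287.32

CHF 313,287.32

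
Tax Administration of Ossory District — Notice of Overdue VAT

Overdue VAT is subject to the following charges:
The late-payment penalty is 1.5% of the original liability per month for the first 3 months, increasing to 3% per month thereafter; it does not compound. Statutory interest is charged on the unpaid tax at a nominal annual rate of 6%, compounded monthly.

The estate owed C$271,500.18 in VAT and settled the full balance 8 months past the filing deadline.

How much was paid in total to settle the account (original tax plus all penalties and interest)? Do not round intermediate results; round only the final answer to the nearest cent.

Penalty, months 1–3: 3 × 1.5% × C$271,500.18 = C$12,217.51…
Penalty, months 4–8: 5 × 3% × C$271,500.18 = C$40,725.03…
Interest (6%/yr ÷ 12 = 0.5%/month): C$271,500.18 × ((1 + 0.005)^8 − 1) = C$11,051.9698…
Total = C$271,500.18 + C$52,942.5351 + C$11,051.9698… = C$335,494.68

C$335,494.68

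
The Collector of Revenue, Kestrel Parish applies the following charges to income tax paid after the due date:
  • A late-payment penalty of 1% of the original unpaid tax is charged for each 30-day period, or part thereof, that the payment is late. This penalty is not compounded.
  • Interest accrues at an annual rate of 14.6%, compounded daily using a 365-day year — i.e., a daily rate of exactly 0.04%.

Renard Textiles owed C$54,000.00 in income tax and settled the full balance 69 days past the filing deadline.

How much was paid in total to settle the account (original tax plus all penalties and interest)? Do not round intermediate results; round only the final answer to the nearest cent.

Penalty periods: ⌈69/30⌉ = 3; penalty = 3 × 1% × C$54,000.00 = C$1,620.00
Interest: C$54,000.00 × ((1 + 0.0004)^69 − 1) = C$54,000.00 × 0.02797874… = C$1,510.8517…
Total = C$54,000.00 + C$1,620.0000 + C$1,510.8517… = C$57,130.85

C$57,130.85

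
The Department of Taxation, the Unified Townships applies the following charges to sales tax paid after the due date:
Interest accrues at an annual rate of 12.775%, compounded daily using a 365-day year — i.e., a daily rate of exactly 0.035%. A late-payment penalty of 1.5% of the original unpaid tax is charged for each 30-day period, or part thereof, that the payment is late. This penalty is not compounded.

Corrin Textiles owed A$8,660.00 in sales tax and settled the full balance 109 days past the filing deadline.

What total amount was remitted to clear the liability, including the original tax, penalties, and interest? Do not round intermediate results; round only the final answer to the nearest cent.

A$9,516.30

Penalty periods: ⌈109/30⌉ = 4; penalty = 4 × 1.5% × A$8,660.00 = A$519.60
Interest: A$8,660.00 × ((1 + 0.00035)^109 − 1) = A$8,660.00 × 0.03888012… = A$336.7018…
Total = A$8,660.00 + A$519.6000 + A$336.7018… = A$9,516.30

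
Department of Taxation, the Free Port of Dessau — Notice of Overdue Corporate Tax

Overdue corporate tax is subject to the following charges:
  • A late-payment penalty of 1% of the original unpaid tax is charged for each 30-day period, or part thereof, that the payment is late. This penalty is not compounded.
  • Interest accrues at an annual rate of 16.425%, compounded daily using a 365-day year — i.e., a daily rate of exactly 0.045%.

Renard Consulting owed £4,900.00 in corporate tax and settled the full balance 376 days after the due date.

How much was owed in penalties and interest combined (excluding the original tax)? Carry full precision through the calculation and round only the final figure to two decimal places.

£1,540.13

Penalty periods: ⌈376/30⌉ = 13; penalty = 13 × 1% × £4,900.00 = £637.00
Interest: £4,900.00 × ((1 + 0.00045)^376 − 1) = £4,900.00 × 0.18431191… = £903.1284…
Penalties + interest = £637.0000 + £903.1284… = £1,540.13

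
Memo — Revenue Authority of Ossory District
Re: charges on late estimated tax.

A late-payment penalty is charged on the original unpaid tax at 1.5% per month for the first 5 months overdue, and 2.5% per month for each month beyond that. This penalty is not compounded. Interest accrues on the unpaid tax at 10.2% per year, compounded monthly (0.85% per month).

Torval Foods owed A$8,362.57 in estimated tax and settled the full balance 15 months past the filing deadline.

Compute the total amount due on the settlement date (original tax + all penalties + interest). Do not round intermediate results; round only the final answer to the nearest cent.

A$12,212.47

Penalty, months 1–5: 5 × 1.5% × A$8,362.57 = A$627.19…
Penalty, months 6–15: 10 × 2.5% × A$8,362.57 = A$2,090.64…
Interest: A$8,362.57 × ((1 + 0.0085)^15 − 1) = A$8,362.57 × 0.1353729… = A$1,132.0657…
Total = A$8,362.57 + A$2,717.8353… + A$1,132.0657… = A$12,212.47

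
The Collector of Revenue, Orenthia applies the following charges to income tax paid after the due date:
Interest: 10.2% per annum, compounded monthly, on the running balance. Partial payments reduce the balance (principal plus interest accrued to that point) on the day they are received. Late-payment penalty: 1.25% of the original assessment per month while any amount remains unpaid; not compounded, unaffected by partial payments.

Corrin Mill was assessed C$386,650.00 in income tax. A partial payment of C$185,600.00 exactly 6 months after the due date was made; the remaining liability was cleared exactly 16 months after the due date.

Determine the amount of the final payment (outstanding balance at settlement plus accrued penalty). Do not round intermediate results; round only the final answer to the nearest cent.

C$318,060.06

Monthly rate = 10.2% ÷ 12 = 0.85%
Balance at month 6: C$386,650.0000 × (1 + 0.0085)^6 = C$406,792.9613…
After C$185,600.00 payment: C$406,792.9613… − C$185,600.00 = C$221,192.9613…
Balance at month 16: C$221,192.9613… × (1 + 0.0085)^10 = C$240,730.0625…
Penalty: 16 × 1.25% × C$386,650.00 = C$77,330.00
Final settlement = outstanding balance + penalty = C$240,730.0625… + C$77,330.00 = C$318,060.06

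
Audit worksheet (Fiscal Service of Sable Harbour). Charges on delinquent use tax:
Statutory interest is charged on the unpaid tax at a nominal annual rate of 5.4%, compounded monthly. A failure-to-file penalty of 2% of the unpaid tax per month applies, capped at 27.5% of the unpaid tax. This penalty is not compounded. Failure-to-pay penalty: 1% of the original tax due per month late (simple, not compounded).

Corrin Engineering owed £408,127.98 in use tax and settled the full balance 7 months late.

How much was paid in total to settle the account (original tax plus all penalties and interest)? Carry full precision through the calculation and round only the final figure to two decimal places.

Failure-to-file: 7 × 2% × £408,127.98 = £57,137.92… (under the 27.5% cap)
Failure-to-pay penalty: 7 × 1% × £408,127.98 = £28,568.96…
Interest (5.4%/yr ÷ 12 = 0.45%/month): £408,127.98 × ((1 + 0.0045)^7 − 1) = £13,030.8953…
Total = £408,127.98 + £85,706.8758 + £13,030.8953… = £506,865.75

£506,865.75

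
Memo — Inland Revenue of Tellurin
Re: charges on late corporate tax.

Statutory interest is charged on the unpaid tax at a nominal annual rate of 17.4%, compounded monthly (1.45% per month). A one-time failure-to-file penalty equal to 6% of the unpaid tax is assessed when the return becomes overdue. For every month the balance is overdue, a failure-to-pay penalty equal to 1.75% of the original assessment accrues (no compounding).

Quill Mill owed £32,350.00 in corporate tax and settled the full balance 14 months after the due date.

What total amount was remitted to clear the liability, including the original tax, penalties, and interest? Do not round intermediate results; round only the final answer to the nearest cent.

£49,440.12

Failure-to-file penalty: 6% × £32,350.00 = £1,941.00
Failure-to-pay penalty = 1.75% × £32,350.00 × 14 mo = £7,925.75
Interest: £32,350.00 × ((1 + 0.0145)^14 − 1) = £32,350.00 × 0.2232880… = £7,223.3671…
Total = £32,350.00 + £9,866.7500 + £7,223.3671… = £49,440.12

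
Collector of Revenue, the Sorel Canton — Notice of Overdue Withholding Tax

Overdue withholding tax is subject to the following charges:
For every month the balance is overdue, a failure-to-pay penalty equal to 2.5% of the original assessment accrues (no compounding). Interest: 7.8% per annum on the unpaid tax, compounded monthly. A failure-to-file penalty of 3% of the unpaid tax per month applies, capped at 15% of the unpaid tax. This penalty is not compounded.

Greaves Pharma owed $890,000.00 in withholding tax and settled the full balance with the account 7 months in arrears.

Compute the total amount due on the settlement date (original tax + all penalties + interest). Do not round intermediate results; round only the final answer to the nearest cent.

Failure-to-file: 7 × 3% × $890,000.00 = $186,900.00, capped at 15% × $890,000.00 = $133,500.00
Failure-to-pay penalty = 2.5% × $890,000.00 × 7 mo = $155,750.00
Interest (7.8%/yr ÷ 12 = 0.65%/month): $890,000.00 × ((1 + 0.0065)^7 − 1) = $41,293.2629…
Total = $890,000.00 + $289,250.0000 + $41,293.2629… = $1,220,543.26

$1,220,543.26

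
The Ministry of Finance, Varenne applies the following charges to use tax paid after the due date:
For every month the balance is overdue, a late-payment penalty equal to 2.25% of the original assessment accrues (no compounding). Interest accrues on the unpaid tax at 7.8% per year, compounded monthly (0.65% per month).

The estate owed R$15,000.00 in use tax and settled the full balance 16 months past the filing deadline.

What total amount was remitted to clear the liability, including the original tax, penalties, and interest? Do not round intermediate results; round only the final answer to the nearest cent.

Late-payment penalty = 2.25% × R$15,000.00 × 16 mo = R$5,400.00
Interest: R$15,000.00 × ((1 + 0.0065)^16 − 1) = R$15,000.00 × 0.1092271… = R$1,638.4064…
Total = R$15,000.00 + R$5,400.0000 + R$1,638.4064… = R$22,038.41

R$22,038.41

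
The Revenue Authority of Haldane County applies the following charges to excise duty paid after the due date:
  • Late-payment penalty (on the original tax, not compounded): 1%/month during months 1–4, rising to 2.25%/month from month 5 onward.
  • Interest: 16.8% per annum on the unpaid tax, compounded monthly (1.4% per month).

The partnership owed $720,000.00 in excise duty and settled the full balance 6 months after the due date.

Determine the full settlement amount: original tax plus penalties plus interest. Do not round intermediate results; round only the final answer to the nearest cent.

$843,836.73

Penalty, months 1–4: 4 × 1% × $720,000.00 = $28,800.00
Penalty, months 5–6: 2 × 2.25% × $720,000.00 = $32,400.00
Interest: $720,000.00 × ((1 + 0.014)^6 − 1) = $720,000.00 × 0.0869955… = $62,636.7308…
Total = $720,000.00 + $61,200.0000 + $62,636.7308… = $843,836.73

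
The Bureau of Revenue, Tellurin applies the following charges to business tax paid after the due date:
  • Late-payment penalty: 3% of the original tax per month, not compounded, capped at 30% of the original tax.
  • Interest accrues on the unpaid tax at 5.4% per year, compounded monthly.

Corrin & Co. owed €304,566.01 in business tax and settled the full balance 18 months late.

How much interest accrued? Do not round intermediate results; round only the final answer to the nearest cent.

€25,636.50

Interest (5.4%/yr ÷ 12 = 0.45%/month): €304,566.01 × ((1 + 0.0045)^18 − 1) = €25,636.5024…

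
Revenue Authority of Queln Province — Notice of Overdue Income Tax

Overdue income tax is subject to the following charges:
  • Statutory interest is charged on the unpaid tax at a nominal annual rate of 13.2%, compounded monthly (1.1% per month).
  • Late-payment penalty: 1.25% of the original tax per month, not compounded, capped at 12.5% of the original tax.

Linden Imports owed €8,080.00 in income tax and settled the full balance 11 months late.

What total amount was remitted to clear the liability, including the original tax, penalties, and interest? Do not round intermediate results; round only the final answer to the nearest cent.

€10,123.27

Penalty (uncapped): 11 × 1.25% × €8,080.00 = €1,111.00; cap = 12.5% × €8,080.00 = €1,010.00 → penalty = €1,010.00
Interest: €8,080.00 × ((1 + 0.011)^11 − 1) = €8,080.00 × 0.1278795… = €1,033.2665…
Total = €8,080.00 + €1,010.0000 + €1,033.2665… = €10,123.27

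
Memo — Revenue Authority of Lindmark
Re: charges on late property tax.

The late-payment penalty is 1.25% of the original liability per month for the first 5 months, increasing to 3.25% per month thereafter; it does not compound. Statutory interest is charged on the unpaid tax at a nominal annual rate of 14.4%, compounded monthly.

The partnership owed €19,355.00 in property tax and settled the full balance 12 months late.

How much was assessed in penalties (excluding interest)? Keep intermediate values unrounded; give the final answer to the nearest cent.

Penalty, months 1–5: 5 × 1.25% × €19,355.00 = €1,209.69…
Penalty, months 6–12: 7 × 3.25% × €19,355.00 = €4,403.26…
Total penalty = €1,209.69… + €4,403.26… = €5,612.95

€5,612.95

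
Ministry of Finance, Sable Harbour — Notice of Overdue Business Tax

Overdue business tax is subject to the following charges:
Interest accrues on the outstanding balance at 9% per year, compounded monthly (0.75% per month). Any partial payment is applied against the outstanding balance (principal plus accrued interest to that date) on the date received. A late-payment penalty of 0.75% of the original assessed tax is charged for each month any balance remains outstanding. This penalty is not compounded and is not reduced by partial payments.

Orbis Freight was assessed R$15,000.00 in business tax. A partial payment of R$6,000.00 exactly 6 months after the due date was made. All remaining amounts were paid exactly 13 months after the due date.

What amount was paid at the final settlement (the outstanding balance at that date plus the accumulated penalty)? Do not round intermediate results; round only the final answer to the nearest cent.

Balance at month 6: R$15,000.0000 × (1 + 0.0075)^6 = R$15,687.7835…
After R$6,000.00 payment: R$15,687.7835… − R$6,000.00 = R$9,687.7835…
Balance at month 13: R$9,687.7835… × (1 + 0.0075)^7 = R$10,207.9800…
Penalty: 13 × 0.75% × R$15,000.00 = R$1,462.50
Final settlement = outstanding balance + penalty = R$10,207.9800… + R$1,462.50 = R$11,670.48

R$11,670.48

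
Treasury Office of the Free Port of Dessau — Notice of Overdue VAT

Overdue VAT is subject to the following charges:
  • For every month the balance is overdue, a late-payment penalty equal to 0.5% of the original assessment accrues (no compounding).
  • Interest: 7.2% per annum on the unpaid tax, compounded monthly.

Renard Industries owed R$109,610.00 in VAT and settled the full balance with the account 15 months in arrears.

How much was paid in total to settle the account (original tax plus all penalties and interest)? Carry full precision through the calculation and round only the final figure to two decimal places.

R$128,120.94

Late-payment penalty = 0.5% × R$109,610.00 × 15 mo = R$8,220.75
Interest (7.2%/yr ÷ 12 = 0.6%/month): R$109,610.00 × ((1 + 0.006)^15 − 1) = R$10,290.1948…
Total = R$109,610.00 + R$8,220.7500 + R$10,290.1948… = R$128,120.94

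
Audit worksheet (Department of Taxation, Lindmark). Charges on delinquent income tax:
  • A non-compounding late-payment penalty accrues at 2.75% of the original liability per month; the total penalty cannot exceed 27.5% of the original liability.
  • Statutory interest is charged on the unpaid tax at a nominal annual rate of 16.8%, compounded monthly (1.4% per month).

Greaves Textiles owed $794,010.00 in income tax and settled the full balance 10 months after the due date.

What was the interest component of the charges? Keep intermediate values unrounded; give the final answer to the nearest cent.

Interest: $794,010.00 × ((1 + 0.014)^10 − 1) = $794,010.00 × 0.1491575… = $118,432.5343…

$118,432.53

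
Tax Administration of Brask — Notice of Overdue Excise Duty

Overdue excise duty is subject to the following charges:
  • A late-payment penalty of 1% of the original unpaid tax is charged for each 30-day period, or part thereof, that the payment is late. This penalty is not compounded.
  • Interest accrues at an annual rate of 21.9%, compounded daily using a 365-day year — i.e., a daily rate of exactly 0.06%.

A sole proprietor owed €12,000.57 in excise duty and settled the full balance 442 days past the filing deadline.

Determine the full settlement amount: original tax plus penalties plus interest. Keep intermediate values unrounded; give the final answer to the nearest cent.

Penalty periods: ⌈442/30⌉ = 15; penalty = 15 × 1% × €12,000.57 = €1,800.09…
Interest: €12,000.57 × ((1 + 0.0006)^442 − 1) = €12,000.57 × 0.30358801… = €3,643.2292…
Total = €12,000.57 + €1,800.0855 + €3,643.2292… = €17,443.88

€17,443.88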